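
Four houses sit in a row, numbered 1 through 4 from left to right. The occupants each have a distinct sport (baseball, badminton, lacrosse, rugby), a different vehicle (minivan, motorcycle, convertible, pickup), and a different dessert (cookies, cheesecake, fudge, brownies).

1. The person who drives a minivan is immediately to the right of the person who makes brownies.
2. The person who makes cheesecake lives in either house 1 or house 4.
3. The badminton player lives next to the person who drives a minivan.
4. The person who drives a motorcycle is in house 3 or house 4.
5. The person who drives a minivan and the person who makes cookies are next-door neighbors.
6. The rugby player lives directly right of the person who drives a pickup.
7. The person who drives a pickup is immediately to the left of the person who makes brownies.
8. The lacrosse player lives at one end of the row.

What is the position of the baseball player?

3

The lacrosse player is narrowed to house 1 or 4; consider each.
Placing it in house 4 leads to a contradiction, so it's in house 1.
The rugby player is narrowed to house 2 or 3; consider each.
Placing it in house 3 leads to a contradiction, so it's in house 2.
The person who drives a pickup is in house 1 (clue 6).
Clue 7 places the person who makes brownies in house 2.
The only vehicle still possible for house 2 is convertible.
By clue 1, the person who drives a minivan is in house 3.
From clue 3, the badminton player must be in house 4.
Clue 5 places the person who makes cookies in house 4.
The only sport still possible for house 3 is baseball.
That leaves motorcycle as the vehicle for house 4.
House 1's dessert must be cheesecake (nothing else left).
So house 3 gets fudge for dessert.
So: house 1 = lacrosse/pickup/cheesecake, house 2 = rugby/convertible/brownies, house 3 = baseball/minivan/fudge, house 4 = badminton/motorcycle/cookies.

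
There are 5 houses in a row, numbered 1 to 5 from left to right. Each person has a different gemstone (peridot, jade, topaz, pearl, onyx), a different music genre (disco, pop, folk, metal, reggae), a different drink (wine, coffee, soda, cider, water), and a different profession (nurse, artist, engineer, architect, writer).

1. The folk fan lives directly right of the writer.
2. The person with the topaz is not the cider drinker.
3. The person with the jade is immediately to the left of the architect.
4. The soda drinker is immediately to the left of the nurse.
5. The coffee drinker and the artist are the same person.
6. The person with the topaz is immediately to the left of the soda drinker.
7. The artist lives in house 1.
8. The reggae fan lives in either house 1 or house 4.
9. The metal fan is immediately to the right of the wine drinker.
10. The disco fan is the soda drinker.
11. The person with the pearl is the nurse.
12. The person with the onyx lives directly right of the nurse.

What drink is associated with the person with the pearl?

wine

Clue 7 places the artist in house 1.
Clue 5: the coffee drinker is in house 1.
The person with the onyx is narrowed to house 4 or 5; consider each.
Placing it in house 4 leads to a contradiction, so it's in house 5.
By clue 12, the nurse is in house 4.
Clue 4 places the soda drinker in house 3.
By clue 6, the person with the topaz is in house 2.
The disco fan is in house 3 (clue 10).
Clue 11: the person with the pearl is in house 4.
That leaves peridot as the gemstone for house 3.
House 1's music genre must be reggae (nothing else left).
The only music genre still possible for house 2 is pop.
The only music genre still possible for house 4 is folk.
That leaves metal as the music genre for house 5.
Clue 1 places the writer in house 3.
Clue 3 places the architect in house 2.
The wine drinker is in house 4 (clue 9).
That leaves jade as the gemstone for house 1.
That leaves water as the drink for house 2.
The only drink still possible for house 5 is cider.
The only profession still possible for house 5 is engineer.
So: house 1 = jade/reggae/coffee/artist, house 2 = topaz/pop/water/architect, house 3 = peridot/disco/soda/writer, house 4 = pearl/folk/wine/nurse, house 5 = onyx/metal/cider/engineer.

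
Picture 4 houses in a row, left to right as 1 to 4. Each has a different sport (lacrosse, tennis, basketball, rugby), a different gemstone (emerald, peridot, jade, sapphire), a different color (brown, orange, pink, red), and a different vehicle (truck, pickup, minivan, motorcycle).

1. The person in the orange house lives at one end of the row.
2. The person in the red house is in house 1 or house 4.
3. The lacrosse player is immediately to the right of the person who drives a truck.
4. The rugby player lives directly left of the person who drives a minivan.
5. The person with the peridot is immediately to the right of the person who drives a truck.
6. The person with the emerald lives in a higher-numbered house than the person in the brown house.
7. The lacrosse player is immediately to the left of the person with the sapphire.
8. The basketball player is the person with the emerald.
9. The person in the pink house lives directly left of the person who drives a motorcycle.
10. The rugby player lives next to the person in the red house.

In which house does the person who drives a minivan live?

4

House 1's sport must be tennis (nothing else left).
House 4 sport: only basketball fits.
So house 1 gets jade for gemstone.
The person with the emerald is in house 4 (clue 8).
House 2 gemstone: only peridot fits.
The only gemstone still possible for house 3 is sapphire.
From clue 5, the person who drives a truck must be in house 1.
From clue 7, the lacrosse player must be in house 2.
So house 3 gets rugby for sport.
By clue 4, the person who drives a minivan is in house 4.
Clue 10: the person in the red house is in house 4.
House 1 color: only orange fits.
House 2 color: only pink fits.
So house 3 gets brown for color.
From clue 9, the person who drives a motorcycle must be in house 3.
The only vehicle still possible for house 2 is pickup.
So: house 1 = tennis/jade/orange/truck, house 2 = lacrosse/peridot/pink/pickup, house 3 = rugby/sapphire/brown/motorcycle, house 4 = basketball/emerald/red/minivan.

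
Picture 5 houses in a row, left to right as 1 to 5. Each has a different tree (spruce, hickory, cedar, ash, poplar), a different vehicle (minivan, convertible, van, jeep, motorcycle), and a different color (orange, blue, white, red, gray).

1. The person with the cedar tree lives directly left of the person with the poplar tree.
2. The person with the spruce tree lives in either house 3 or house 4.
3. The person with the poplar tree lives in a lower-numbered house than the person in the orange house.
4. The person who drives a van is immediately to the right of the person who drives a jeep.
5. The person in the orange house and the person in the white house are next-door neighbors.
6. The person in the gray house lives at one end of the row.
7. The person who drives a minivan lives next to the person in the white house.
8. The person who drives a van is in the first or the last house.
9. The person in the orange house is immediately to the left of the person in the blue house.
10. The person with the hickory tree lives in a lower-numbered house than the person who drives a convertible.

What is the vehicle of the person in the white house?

Clue 8: the person who drives a van is in house 5.
The only tree still possible for house 5 is ash.
Clue 4 places the person who drives a jeep in house 4.
That leaves spruce as the tree for house 4.
So house 3 gets poplar for tree.
The person with the cedar tree is in house 2 (clue 1).
By clue 3, the person in the orange house is in house 4.
Clue 5 places the person in the white house in house 3.
Clue 7 places the person who drives a minivan in house 2.
From clue 9, the person in the blue house must be in house 5.
The only tree still possible for house 1 is hickory.
House 1 vehicle: only motorcycle fits.
That leaves convertible as the vehicle for house 3.
House 1 color: only gray fits.
House 2's color must be red (nothing else left).
So: house 1 = hickory/motorcycle/gray, house 2 = cedar/minivan/red, house 3 = poplar/convertible/white, house 4 = spruce/jeep/orange, house 5 = ash/van/blue.

convertible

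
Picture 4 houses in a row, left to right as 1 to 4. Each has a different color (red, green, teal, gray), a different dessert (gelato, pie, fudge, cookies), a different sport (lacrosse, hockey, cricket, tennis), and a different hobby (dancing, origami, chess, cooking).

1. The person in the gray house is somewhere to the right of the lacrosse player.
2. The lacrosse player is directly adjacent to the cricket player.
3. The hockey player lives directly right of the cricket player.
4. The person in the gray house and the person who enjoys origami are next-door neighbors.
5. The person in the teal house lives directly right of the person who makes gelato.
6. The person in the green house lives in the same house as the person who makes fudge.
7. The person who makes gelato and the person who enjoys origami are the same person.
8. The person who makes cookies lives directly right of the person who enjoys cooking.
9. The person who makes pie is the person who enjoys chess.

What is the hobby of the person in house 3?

origami

The person in the gray house is narrowed to house 2 or 3 or 4; consider each.
Placing it in house 3 and house 4 leads to a contradiction, so it's in house 2.
By clue 1, the lacrosse player is in house 1.
Clue 2: the cricket player is in house 2.
Clue 3 places the hockey player in house 3.
That leaves tennis as the sport for house 4.
The person in the teal house is in house 4 (clue 5).
Clue 5 places the person who makes gelato in house 3.
The person who enjoys origami is in house 3 (clue 7).
Clue 6: the person in the green house is in house 1.
Clue 6 places the person who makes fudge in house 1.
The person who makes cookies is in house 2 (clue 8).
From clue 8, the person who enjoys cooking must be in house 1.
House 3 color: only red fits.
The only dessert still possible for house 4 is pie.
By clue 9, the person who enjoys chess is in house 4.
House 2's hobby must be dancing (nothing else left).
So: house 1 = green/fudge/lacrosse/cooking, house 2 = gray/cookies/cricket/dancing, house 3 = red/gelato/hockey/origami, house 4 = teal/pie/tennis/chess.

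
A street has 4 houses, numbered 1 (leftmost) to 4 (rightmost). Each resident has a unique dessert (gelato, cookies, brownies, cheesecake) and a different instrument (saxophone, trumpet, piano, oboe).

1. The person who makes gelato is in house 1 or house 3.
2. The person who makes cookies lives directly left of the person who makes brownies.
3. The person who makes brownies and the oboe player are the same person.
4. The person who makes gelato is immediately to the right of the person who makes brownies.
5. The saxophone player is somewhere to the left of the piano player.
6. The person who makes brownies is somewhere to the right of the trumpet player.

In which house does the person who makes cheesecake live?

Clue 4 places the person who makes gelato in house 3.
From clue 4, the person who makes brownies must be in house 2.
The trumpet player is in house 1 (clue 6).
House 4 dessert: only cheesecake fits.
From clue 3, the oboe player must be in house 2.
The only dessert still possible for house 1 is cookies.
House 4's instrument must be piano (nothing else left).
So house 3 gets saxophone for instrument.
So: house 1 = cookies/trumpet, house 2 = brownies/oboe, house 3 = gelato/saxophone, house 4 = cheesecake/piano.

4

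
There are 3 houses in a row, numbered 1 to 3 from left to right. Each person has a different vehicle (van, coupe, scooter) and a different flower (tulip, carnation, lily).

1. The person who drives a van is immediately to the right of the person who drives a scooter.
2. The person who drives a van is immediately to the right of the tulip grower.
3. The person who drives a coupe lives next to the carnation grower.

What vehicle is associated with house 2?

The person who drives a scooter is narrowed to house 1 or 2; consider each.
Placing it in house 2 leads to a contradiction, so it's in house 1.
By clue 1, the person who drives a van is in house 2.
Clue 2 places the tulip grower in house 1.
So house 3 gets coupe for vehicle.
Clue 3: the carnation grower is in house 2.
That leaves lily as the flower for house 3.
So: house 1 = scooter/tulip, house 2 = van/carnation, house 3 = coupe/lily.

van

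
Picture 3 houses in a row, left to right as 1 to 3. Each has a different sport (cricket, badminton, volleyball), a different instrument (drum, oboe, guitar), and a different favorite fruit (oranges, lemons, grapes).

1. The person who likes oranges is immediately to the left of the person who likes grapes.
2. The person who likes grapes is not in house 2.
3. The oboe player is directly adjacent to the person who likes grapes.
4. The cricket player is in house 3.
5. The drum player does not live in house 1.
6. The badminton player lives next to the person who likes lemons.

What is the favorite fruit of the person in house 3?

The person who likes grapes is in house 3 (clue 2).
The oboe player is in house 2 (clue 3).
By clue 4, the cricket player is in house 3.
So house 1 gets guitar for instrument.
So house 3 gets drum for instrument.
By clue 1, the person who likes oranges is in house 2.
That leaves lemons as the favorite fruit for house 1.
Clue 6: the badminton player is in house 2.
The only sport still possible for house 1 is volleyball.
So: house 1 = volleyball/guitar/lemons, house 2 = badminton/oboe/oranges, house 3 = cricket/drum/grapes.

grapes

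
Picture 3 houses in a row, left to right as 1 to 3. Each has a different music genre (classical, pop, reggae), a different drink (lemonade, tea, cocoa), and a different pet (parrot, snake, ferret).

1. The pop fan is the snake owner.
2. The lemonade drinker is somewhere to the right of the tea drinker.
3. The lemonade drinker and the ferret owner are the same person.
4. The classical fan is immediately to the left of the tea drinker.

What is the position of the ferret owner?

Clue 4 places the classical fan in house 1.
Clue 4 places the tea drinker in house 2.
So house 1 gets cocoa for drink.
That leaves lemonade as the drink for house 3.
Clue 3: the ferret owner is in house 3.
House 1's pet must be parrot (nothing else left).
The only pet still possible for house 2 is snake.
From clue 1, the pop fan must be in house 2.
The only music genre still possible for house 3 is reggae.
So: house 1 = classical/cocoa/parrot, house 2 = pop/tea/snake, house 3 = reggae/lemonade/ferret.

3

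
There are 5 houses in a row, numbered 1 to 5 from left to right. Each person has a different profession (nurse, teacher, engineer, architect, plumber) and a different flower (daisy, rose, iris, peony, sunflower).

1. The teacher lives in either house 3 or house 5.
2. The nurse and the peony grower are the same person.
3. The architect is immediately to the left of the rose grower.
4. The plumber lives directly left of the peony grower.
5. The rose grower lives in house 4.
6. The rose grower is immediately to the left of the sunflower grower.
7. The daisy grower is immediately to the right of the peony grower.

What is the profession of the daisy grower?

architect

From clue 5, the rose grower must be in house 4.
Clue 6 places the sunflower grower in house 5.
So house 1 gets iris for flower.
The only flower still possible for house 2 is peony.
House 3 flower: only daisy fits.
By clue 2, the nurse is in house 2.
Clue 3 places the architect in house 3.
Clue 4 places the plumber in house 1.
House 4's profession must be engineer (nothing else left).
House 5 profession: only teacher fits.
So: house 1 = plumber/iris, house 2 = nurse/peony, house 3 = architect/daisy, house 4 = engineer/rose, house 5 = teacher/sunflower.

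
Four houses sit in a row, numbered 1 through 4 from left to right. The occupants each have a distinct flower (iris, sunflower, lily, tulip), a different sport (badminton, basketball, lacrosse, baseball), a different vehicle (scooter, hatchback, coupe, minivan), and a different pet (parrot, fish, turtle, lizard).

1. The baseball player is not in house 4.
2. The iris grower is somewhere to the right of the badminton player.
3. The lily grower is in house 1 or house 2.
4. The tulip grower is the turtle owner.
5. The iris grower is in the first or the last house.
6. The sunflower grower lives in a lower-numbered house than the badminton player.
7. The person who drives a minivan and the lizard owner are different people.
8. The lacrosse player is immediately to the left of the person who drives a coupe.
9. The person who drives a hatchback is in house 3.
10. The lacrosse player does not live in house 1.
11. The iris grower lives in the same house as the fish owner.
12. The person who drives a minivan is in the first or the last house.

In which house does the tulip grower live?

3

The iris grower is in house 4 (clue 5).
Clue 9: the person who drives a hatchback is in house 3.
The fish owner is in house 4 (clue 11).
House 3's flower must be tulip (nothing else left).
House 4 sport: only basketball fits.
From clue 4, the turtle owner must be in house 3.
From clue 8, the lacrosse player must be in house 3.
Clue 8: the person who drives a coupe is in house 4.
The only sport still possible for house 1 is baseball.
House 2's sport must be badminton (nothing else left).
That leaves minivan as the vehicle for house 1.
So house 2 gets scooter for vehicle.
From clue 6, the sunflower grower must be in house 1.
By clue 7, the lizard owner is in house 2.
House 2 flower: only lily fits.
House 1 pet: only parrot fits.
So: house 1 = sunflower/baseball/minivan/parrot, house 2 = lily/badminton/scooter/lizard, house 3 = tulip/lacrosse/hatchback/turtle, house 4 = iris/basketball/coupe/fish.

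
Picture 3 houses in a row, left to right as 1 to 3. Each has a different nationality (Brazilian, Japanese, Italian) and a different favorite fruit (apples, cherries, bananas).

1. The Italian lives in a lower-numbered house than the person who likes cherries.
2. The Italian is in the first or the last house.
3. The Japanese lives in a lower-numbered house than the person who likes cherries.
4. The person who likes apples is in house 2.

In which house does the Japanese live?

By clue 2, the Italian is in house 1.
From clue 4, the person who likes apples must be in house 2.
House 3's nationality must be Brazilian (nothing else left).
House 1's favorite fruit must be bananas (nothing else left).
The only favorite fruit still possible for house 3 is cherries.
House 2's nationality must be Japanese (nothing else left).
So: house 1 = Italian/bananas, house 2 = Japanese/apples, house 3 = Brazilian/cherries.

2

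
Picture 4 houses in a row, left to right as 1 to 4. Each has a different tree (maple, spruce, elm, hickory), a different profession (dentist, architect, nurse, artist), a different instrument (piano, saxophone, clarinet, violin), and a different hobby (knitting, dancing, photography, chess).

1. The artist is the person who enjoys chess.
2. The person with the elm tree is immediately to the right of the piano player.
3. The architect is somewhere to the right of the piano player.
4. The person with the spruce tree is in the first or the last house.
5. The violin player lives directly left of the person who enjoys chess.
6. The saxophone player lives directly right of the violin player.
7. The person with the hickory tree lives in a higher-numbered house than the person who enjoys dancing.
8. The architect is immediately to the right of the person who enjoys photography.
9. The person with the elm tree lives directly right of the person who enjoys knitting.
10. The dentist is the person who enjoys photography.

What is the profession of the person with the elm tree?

The only hobby still possible for house 4 is chess.
The artist is in house 4 (clue 1).
By clue 5, the violin player is in house 3.
By clue 6, the saxophone player is in house 4.
House 3 hobby: only dancing fits.
By clue 7, the person with the hickory tree is in house 4.
House 1's tree must be spruce (nothing else left).
The person with the elm tree is narrowed to house 2 or 3; consider each.
Placing it in house 3 leads to a contradiction, so it's in house 2.
By clue 2, the piano player is in house 1.
From clue 9, the person who enjoys knitting must be in house 1.
House 3 tree: only maple fits.
So house 2 gets clarinet for instrument.
House 2 hobby: only photography fits.
From clue 8, the architect must be in house 3.
The dentist is in house 2 (clue 10).
That leaves nurse as the profession for house 1.
So: house 1 = spruce/nurse/piano/knitting, house 2 = elm/dentist/clarinet/photography, house 3 = maple/architect/violin/dancing, house 4 = hickory/artist/saxophone/chess.

dentist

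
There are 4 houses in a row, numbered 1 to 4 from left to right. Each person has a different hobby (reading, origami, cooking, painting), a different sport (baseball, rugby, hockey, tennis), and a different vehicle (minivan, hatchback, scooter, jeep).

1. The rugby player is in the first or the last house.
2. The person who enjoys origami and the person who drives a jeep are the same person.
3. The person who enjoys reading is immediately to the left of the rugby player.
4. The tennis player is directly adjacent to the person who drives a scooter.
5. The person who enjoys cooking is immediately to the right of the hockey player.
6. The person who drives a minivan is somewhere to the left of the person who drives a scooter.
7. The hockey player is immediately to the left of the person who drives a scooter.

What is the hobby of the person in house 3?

reading

The person who enjoys reading is in house 3 (clue 3).
The rugby player is in house 4 (clue 3).
House 2's sport must be baseball (nothing else left).
The person who enjoys cooking is narrowed to house 2 or 4; consider each.
Placing it in house 4 leads to a contradiction, so it's in house 2.
From clue 5, the hockey player must be in house 1.
From clue 7, the person who drives a scooter must be in house 2.
House 3 sport: only tennis fits.
The person who drives a minivan is in house 1 (clue 6).
House 3's vehicle must be hatchback (nothing else left).
That leaves jeep as the vehicle for house 4.
By clue 2, the person who enjoys origami is in house 4.
House 1's hobby must be painting (nothing else left).
So: house 1 = painting/hockey/minivan, house 2 = cooking/baseball/scooter, house 3 = reading/tennis/hatchback, house 4 = origami/rugby/jeep.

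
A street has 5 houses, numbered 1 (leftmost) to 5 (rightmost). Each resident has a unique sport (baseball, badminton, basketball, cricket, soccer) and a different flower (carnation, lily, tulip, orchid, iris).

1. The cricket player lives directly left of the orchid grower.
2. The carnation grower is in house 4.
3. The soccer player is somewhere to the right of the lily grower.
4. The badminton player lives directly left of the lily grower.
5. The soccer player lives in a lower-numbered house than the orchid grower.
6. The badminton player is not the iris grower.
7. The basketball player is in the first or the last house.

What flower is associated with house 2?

lily

Clue 2: the carnation grower is in house 4.
Clue 5: the orchid grower is in house 5.
The cricket player is in house 4 (clue 1).
That leaves soccer as the sport for house 3.
By clue 3, the lily grower is in house 2.
By clue 4, the badminton player is in house 1.
House 2 sport: only baseball fits.
House 5 sport: only basketball fits.
So house 1 gets tulip for flower.
That leaves iris as the flower for house 3.
So: house 1 = badminton/tulip, house 2 = baseball/lily, house 3 = soccer/iris, house 4 = cricket/carnation, house 5 = basketball/orchid.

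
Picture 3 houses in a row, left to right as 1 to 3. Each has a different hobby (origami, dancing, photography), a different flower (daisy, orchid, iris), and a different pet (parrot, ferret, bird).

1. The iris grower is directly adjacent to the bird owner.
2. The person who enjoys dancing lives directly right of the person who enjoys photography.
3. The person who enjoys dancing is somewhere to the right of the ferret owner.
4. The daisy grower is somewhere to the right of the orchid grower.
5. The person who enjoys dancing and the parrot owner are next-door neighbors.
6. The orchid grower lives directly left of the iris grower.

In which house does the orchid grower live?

That leaves orchid as the flower for house 1.
By clue 6, the iris grower is in house 2.
House 3's flower must be daisy (nothing else left).
The person who enjoys dancing is narrowed to house 2 or 3; consider each.
Placing it in house 2 leads to a contradiction, so it's in house 3.
By clue 2, the person who enjoys photography is in house 2.
The parrot owner is in house 2 (clue 5).
The only hobby still possible for house 1 is origami.
House 1's pet must be ferret (nothing else left).
So house 3 gets bird for pet.
So: house 1 = origami/orchid/ferret, house 2 = photography/iris/parrot, house 3 = dancing/daisy/bird.

1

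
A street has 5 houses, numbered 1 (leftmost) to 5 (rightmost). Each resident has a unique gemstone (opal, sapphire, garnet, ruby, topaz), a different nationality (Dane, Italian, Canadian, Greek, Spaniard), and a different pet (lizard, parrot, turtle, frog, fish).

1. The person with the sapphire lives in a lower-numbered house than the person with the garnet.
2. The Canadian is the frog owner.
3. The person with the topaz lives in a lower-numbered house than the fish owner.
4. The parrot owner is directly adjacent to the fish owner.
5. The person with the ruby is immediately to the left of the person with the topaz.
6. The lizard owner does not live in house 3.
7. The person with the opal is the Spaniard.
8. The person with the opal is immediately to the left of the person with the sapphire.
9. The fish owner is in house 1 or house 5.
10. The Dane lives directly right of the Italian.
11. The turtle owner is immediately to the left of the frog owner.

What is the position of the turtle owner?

2

Clue 9 places the fish owner in house 5.
So house 5 gets garnet for gemstone.
From clue 4, the parrot owner must be in house 4.
House 3 pet: only frog fits.
Clue 2: the Canadian is in house 3.
The turtle owner is in house 2 (clue 11).
House 1's pet must be lizard (nothing else left).
That leaves topaz as the gemstone for house 4.
The person with the ruby is in house 3 (clue 5).
The only gemstone still possible for house 1 is opal.
House 2 gemstone: only sapphire fits.
Clue 7: the Spaniard is in house 1.
Clue 10: the Dane is in house 5.
That leaves Greek as the nationality for house 2.
House 4 nationality: only Italian fits.
So: house 1 = opal/Spaniard/lizard, house 2 = sapphire/Greek/turtle, house 3 = ruby/Canadian/frog, house 4 = topaz/Italian/parrot, house 5 = garnet/Dane/fish.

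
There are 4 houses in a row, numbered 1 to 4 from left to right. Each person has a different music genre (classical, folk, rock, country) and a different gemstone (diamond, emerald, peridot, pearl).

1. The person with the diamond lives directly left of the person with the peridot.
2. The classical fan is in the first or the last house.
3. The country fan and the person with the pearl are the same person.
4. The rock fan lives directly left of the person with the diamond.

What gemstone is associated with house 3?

The classical fan is narrowed to house 1 or 4; consider each.
Placing it in house 1 leads to a contradiction, so it's in house 4.
The rock fan is narrowed to house 1 or 2; consider each.
Placing it in house 1 leads to a contradiction, so it's in house 2.
The person with the diamond is in house 3 (clue 4).
That leaves peridot as the gemstone for house 4.
Clue 3 places the country fan in house 1.
The person with the pearl is in house 1 (clue 3).
House 3 music genre: only folk fits.
That leaves emerald as the gemstone for house 2.
So: house 1 = country/pearl, house 2 = rock/emerald, house 3 = folk/diamond, house 4 = classical/peridot.

diamond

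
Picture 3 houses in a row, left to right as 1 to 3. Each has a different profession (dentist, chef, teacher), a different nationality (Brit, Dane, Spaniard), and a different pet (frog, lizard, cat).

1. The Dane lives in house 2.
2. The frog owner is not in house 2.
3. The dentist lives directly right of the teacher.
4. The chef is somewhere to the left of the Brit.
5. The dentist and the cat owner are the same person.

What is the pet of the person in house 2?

By clue 1, the Dane is in house 2.
House 3's profession must be dentist (nothing else left).
That leaves Spaniard as the nationality for house 1.
House 3's nationality must be Brit (nothing else left).
Clue 3 places the teacher in house 2.
By clue 5, the cat owner is in house 3.
That leaves chef as the profession for house 1.
So house 2 gets lizard for pet.
That leaves frog as the pet for house 1.
So: house 1 = chef/Spaniard/frog, house 2 = teacher/Dane/lizard, house 3 = dentist/Brit/cat.

lizard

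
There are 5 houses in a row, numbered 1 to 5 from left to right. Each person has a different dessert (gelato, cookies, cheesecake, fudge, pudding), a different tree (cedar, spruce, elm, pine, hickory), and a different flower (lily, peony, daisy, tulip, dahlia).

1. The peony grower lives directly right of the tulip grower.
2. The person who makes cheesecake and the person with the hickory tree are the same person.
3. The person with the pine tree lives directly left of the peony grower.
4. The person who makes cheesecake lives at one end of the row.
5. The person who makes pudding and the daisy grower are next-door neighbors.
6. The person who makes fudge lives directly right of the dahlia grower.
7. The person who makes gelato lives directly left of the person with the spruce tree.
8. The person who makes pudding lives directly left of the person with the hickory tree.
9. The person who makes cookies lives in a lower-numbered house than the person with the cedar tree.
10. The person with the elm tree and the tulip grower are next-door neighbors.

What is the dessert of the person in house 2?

From clue 2, the person who makes cheesecake must be in house 5.
The person with the hickory tree is in house 5 (clue 2).
Clue 8: the person who makes pudding is in house 4.
The person who makes fudge is narrowed to house 2 or 3; consider each.
Placing it in house 3 leads to a contradiction, so it's in house 2.
From clue 6, the dahlia grower must be in house 1.
House 1's tree must be elm (nothing else left).
The tulip grower is in house 2 (clue 10).
Clue 1: the peony grower is in house 3.
Clue 3 places the person with the pine tree in house 2.
That leaves cedar as the tree for house 3.
So house 4 gets spruce for tree.
So house 4 gets lily for flower.
That leaves daisy as the flower for house 5.
By clue 7, the person who makes gelato is in house 3.
Clue 9: the person who makes cookies is in house 1.
So: house 1 = cookies/elm/dahlia, house 2 = fudge/pine/tulip, house 3 = gelato/cedar/peony, house 4 = pudding/spruce/lily, house 5 = cheesecake/hickory/daisy.

fudge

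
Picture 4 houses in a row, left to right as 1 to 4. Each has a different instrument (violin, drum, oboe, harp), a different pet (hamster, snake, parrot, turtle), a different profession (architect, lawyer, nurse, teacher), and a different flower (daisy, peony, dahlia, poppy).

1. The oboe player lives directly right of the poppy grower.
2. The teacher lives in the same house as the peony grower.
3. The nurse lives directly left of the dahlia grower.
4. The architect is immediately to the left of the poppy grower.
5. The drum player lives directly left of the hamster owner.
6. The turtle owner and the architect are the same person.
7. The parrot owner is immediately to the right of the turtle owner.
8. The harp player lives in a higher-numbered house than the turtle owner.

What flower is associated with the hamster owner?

dahlia

The oboe player is narrowed to house 3 or 4; consider each.
Placing it in house 4 leads to a contradiction, so it's in house 3.
The poppy grower is in house 2 (clue 1).
Clue 4 places the architect in house 1.
By clue 6, the turtle owner is in house 1.
By clue 7, the parrot owner is in house 2.
The drum player is in house 2 (clue 5).
Clue 5 places the hamster owner in house 3.
House 1 instrument: only violin fits.
The only instrument still possible for house 4 is harp.
The only pet still possible for house 4 is snake.
House 1's flower must be daisy (nothing else left).
The nurse is narrowed to house 2 or 3; consider each.
Placing it in house 3 leads to a contradiction, so it's in house 2.
Clue 3 places the dahlia grower in house 3.
House 4 flower: only peony fits.
Clue 2 places the teacher in house 4.
The only profession still possible for house 3 is lawyer.
So: house 1 = violin/turtle/architect/daisy, house 2 = drum/parrot/nurse/poppy, house 3 = oboe/hamster/lawyer/dahlia, house 4 = harp/snake/teacher/peony.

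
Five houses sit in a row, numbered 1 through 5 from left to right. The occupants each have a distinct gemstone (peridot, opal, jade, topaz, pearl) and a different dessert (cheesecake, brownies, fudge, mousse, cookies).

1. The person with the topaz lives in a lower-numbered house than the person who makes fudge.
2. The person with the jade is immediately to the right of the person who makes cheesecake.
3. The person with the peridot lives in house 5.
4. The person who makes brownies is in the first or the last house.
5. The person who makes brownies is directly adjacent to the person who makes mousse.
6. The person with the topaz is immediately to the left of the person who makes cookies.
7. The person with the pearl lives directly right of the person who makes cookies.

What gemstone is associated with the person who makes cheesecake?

topaz

By clue 3, the person with the peridot is in house 5.
The person with the pearl is narrowed to house 3 or 4; consider each.
Placing it in house 4 leads to a contradiction, so it's in house 3.
Clue 7 places the person who makes cookies in house 2.
The person who makes brownies is in house 5 (clue 5).
From clue 6, the person with the topaz must be in house 1.
House 1 dessert: only cheesecake fits.
House 3 dessert: only fudge fits.
So house 4 gets mousse for dessert.
From clue 2, the person with the jade must be in house 2.
That leaves opal as the gemstone for house 4.
So: house 1 = topaz/cheesecake, house 2 = jade/cookies, house 3 = pearl/fudge, house 4 = opal/mousse, house 5 = peridot/brownies.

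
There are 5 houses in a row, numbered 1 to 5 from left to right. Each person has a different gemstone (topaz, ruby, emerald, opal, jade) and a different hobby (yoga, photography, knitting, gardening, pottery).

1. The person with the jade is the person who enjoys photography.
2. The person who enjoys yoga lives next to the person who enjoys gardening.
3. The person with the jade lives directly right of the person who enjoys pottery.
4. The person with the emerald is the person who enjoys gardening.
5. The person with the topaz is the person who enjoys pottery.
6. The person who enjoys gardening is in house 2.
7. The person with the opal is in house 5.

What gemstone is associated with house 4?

From clue 6, the person who enjoys gardening must be in house 2.
From clue 7, the person with the opal must be in house 5.
The person with the jade is in house 4 (clue 3).
Clue 3: the person who enjoys pottery is in house 3.
By clue 4, the person with the emerald is in house 2.
Clue 5: the person with the topaz is in house 3.
The only gemstone still possible for house 1 is ruby.
House 5 hobby: only knitting fits.
That leaves yoga as the hobby for house 1.
That leaves photography as the hobby for house 4.
So: house 1 = ruby/yoga, house 2 = emerald/gardening, house 3 = topaz/pottery, house 4 = jade/photography, house 5 = opal/knitting.

jade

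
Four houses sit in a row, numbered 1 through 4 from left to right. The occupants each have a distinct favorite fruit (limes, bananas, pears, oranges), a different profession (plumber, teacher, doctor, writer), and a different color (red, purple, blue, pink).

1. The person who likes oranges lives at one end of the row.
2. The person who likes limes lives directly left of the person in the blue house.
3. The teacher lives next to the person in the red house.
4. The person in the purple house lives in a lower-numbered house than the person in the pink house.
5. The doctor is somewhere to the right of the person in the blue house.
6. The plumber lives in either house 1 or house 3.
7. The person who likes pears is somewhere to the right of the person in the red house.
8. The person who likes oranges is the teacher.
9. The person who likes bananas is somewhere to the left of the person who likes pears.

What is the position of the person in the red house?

House 2 profession: only writer fits.
That leaves pink as the color for house 4.
So house 1 gets purple for color.
The person who likes limes is narrowed to house 1 or 2; consider each.
Placing it in house 1 leads to a contradiction, so it's in house 2.
From clue 2, the person in the blue house must be in house 3.
Clue 5: the doctor is in house 4.
So house 3 gets plumber for profession.
So house 2 gets red for color.
From clue 8, the person who likes oranges must be in house 1.
The only favorite fruit still possible for house 4 is pears.
House 1's profession must be teacher (nothing else left).
So house 3 gets bananas for favorite fruit.
So: house 1 = oranges/teacher/purple, house 2 = limes/writer/red, house 3 = bananas/plumber/blue, house 4 = pears/doctor/pink.

2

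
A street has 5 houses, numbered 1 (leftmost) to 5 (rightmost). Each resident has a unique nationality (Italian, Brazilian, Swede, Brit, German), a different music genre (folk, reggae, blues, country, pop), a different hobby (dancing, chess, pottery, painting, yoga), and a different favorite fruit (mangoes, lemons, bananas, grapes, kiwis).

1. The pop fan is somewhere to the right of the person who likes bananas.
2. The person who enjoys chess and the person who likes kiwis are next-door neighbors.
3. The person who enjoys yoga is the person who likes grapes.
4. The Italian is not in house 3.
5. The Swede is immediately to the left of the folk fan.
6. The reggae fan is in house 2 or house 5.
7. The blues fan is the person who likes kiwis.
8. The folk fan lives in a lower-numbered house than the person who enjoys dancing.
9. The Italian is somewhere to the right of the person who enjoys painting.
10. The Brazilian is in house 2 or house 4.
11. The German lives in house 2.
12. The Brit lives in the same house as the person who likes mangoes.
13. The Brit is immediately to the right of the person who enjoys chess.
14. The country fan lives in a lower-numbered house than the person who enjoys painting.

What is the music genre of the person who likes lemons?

Clue 11: the German is in house 2.
The only nationality still possible for house 1 is Swede.
House 3's nationality must be Brit (nothing else left).
House 5's nationality must be Italian (nothing else left).
The folk fan is in house 2 (clue 5).
Clue 12: the person who likes mangoes is in house 3.
Clue 13 places the person who enjoys chess in house 2.
The only nationality still possible for house 4 is Brazilian.
That leaves reggae as the music genre for house 5.
By clue 2, the person who likes kiwis is in house 1.
Clue 7: the blues fan is in house 1.
House 3's music genre must be country (nothing else left).
House 4's music genre must be pop (nothing else left).
Clue 14: the person who enjoys painting is in house 4.
That leaves pottery as the hobby for house 1.
That leaves dancing as the hobby for house 3.
The only hobby still possible for house 5 is yoga.
House 2's favorite fruit must be bananas (nothing else left).
The person who likes grapes is in house 5 (clue 3).
The only favorite fruit still possible for house 4 is lemons.
So: house 1 = Swede/blues/pottery/kiwis, house 2 = German/folk/chess/bananas, house 3 = Brit/country/dancing/mangoes, house 4 = Brazilian/pop/painting/lemons, house 5 = Italian/reggae/yoga/grapes.

pop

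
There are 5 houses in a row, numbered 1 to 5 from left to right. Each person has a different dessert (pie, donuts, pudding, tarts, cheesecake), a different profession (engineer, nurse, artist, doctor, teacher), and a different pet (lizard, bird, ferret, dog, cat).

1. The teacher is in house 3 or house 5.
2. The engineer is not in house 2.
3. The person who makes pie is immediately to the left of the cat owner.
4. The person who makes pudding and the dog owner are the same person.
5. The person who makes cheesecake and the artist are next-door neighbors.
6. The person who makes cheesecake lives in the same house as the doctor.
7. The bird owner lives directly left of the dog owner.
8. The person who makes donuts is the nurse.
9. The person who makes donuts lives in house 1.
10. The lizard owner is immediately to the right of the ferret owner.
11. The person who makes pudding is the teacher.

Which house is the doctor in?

The person who makes donuts is in house 1 (clue 9).
Clue 8: the nurse is in house 1.
House 1 pet: only ferret fits.
Clue 10 places the lizard owner in house 2.
House 4 pet: only bird fits.
Clue 7: the dog owner is in house 5.
So house 3 gets cat for pet.
Clue 3 places the person who makes pie in house 2.
By clue 4, the person who makes pudding is in house 5.
The teacher is in house 5 (clue 11).
That leaves artist as the profession for house 2.
The person who makes cheesecake is in house 3 (clue 5).
By clue 6, the doctor is in house 3.
That leaves tarts as the dessert for house 4.
So house 4 gets engineer for profession.
So: house 1 = donuts/nurse/ferret, house 2 = pie/artist/lizard, house 3 = cheesecake/doctor/cat, house 4 = tarts/engineer/bird, house 5 = pudding/teacher/dog.

3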